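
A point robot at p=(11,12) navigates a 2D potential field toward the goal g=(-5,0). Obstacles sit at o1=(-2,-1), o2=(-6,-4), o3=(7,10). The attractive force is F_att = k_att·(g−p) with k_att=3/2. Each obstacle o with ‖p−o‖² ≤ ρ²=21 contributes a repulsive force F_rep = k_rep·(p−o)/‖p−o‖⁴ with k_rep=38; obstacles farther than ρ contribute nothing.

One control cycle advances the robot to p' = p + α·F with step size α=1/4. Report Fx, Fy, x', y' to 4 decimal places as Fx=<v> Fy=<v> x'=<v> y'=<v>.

F_att = 3/2·(g−p) = 3/2·(-16,-12) = (-24.0000,-18.0000)
o1: d²=338 > ρ²=21 → inactive
o2: d²=545 > ρ²=21 → inactive
o3: d²=20 ≤ ρ²=21; F_rep = 38·(4,2)/20² = (0.3800,0.1900)
F = F_att + ΣF_rep = (-23.6200,-17.8100)
p' = p + 1/4·F = (5.0950,7.5475)

Fx=-23.6200 Fy=-17.8100 x'=5.0950 y'=7.5475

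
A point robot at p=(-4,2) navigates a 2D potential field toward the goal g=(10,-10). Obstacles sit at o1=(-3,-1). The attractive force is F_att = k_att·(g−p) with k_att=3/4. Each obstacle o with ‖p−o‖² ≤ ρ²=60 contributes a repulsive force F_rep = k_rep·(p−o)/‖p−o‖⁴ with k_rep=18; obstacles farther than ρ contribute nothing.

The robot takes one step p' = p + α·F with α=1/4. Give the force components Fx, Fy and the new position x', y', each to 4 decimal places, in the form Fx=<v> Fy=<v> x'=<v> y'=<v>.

Fx=10.3200 Fy=-8.4600 x'=-1.4200 y'=-0.1150

F_att = 3/4·(g−p) = 3/4·(14,-12) = (10.5000,-9.0000)
o1: d²=10 ≤ ρ²=60; F_rep = 18·(-1,3)/10² = (-0.1800,0.5400)
F = F_att + ΣF_rep = (10.3200,-8.4600)
p' = p + 1/4·F = (-1.4200,-0.1150)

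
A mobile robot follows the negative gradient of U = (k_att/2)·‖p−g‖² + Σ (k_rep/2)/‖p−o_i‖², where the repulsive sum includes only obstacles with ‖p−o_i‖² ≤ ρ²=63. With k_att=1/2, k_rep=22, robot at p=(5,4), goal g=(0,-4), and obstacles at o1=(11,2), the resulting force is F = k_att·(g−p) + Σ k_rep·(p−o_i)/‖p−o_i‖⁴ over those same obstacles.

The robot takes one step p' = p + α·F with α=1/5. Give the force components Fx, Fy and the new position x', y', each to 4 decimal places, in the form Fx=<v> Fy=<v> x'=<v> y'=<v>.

Fx=-2.5825 Fy=-3.9725 x'=4.4835 y'=3.2055

F_att = 1/2·(g−p) = 1/2·(-5,-8) = (-2.5000,-4.0000)
o1: d²=40 ≤ ρ²=63; F_rep = 22·(-6,2)/40² = (-0.0825,0.0275)
F = F_att + ΣF_rep = (-2.5825,-3.9725)
p' = p + 1/5·F = (4.4835,3.2055)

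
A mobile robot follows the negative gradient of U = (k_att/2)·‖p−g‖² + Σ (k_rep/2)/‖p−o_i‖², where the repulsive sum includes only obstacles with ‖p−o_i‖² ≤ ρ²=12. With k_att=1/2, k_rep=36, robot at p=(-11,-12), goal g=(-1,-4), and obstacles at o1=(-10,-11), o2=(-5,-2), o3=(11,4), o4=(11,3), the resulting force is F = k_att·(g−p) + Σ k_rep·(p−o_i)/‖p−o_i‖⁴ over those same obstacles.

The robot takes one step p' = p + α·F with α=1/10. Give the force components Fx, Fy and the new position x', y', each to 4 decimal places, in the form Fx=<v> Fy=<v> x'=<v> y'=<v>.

F_att = 1/2·(g−p) = 1/2·(10,8) = (5.0000,4.0000)
o1: d²=2 ≤ ρ²=12; F_rep = 36·(-1,-1)/2² = (-9.0000,-9.0000)
o2: d²=136 > ρ²=12 → inactive
o3: d²=740 > ρ²=12 → inactive
o4: d²=709 > ρ²=12 → inactive
F = F_att + ΣF_rep = (-4.0000,-5.0000)
p' = p + 1/10·F = (-11.4000,-12.5000)

Fx=-4.0000 Fy=-5.0000 x'=-11.4000 y'=-12.5000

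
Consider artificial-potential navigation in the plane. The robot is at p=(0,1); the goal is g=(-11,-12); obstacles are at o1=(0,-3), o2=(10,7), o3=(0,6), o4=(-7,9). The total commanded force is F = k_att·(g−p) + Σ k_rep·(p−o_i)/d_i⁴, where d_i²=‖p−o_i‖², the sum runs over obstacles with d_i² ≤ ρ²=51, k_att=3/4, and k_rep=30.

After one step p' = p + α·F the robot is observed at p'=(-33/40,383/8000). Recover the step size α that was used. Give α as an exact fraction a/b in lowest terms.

α = 1/10

F_att = 3/4·(g−p) = 3/4·(-11,-13) = (-8.2500,-9.7500)
o1: d²=16 ≤ ρ²=51; F_rep = 30·(0,4)/16² = (0.0000,0.4688)
o2: d²=136 > ρ²=51 → inactive
o3: d²=25 ≤ ρ²=51; F_rep = 30·(0,-5)/25² = (0.0000,-0.2400)
o4: d²=113 > ρ²=51 → inactive
F = F_att + ΣF_rep = (-8.2500,-9.5213)
Δp = p'−p = (-0.8250,-0.9521); α = Δx/Fx = (-33/40) / (-33/4) = 1/10
check: Δy/Fy = (-7617/8000) / (-7617/800) = 1/10 ✓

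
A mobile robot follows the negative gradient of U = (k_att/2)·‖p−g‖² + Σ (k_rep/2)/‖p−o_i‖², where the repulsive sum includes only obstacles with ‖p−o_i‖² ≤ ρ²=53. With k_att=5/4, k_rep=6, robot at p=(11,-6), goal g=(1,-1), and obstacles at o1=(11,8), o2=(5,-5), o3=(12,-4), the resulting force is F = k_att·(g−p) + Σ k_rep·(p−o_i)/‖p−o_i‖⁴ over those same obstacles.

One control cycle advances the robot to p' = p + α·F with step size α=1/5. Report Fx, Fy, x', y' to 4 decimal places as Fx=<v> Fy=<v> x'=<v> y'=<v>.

Fx=-12.7137 Fy=5.7656 x'=8.4573 y'=-4.8469

F_att = 5/4·(g−p) = 5/4·(-10,5) = (-12.5000,6.2500)
o1: d²=196 > ρ²=53 → inactive
o2: d²=37 ≤ ρ²=53; F_rep = 6·(6,-1)/37² = (0.0263,-0.0044)
o3: d²=5 ≤ ρ²=53; F_rep = 6·(-1,-2)/5² = (-0.2400,-0.4800)
F = F_att + ΣF_rep = (-12.7137,5.7656)
p' = p + 1/5·F = (8.4573,-4.8469)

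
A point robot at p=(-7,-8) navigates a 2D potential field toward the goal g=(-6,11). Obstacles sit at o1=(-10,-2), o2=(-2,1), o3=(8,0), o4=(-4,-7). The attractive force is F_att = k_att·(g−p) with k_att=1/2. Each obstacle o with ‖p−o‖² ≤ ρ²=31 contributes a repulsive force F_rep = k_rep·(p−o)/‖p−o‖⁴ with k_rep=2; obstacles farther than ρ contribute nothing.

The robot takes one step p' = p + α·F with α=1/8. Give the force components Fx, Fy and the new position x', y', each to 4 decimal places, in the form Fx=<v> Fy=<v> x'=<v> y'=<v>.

F_att = 1/2·(g−p) = 1/2·(1,19) = (0.5000,9.5000)
o1: d²=45 > ρ²=31 → inactive
o2: d²=106 > ρ²=31 → inactive
o3: d²=289 > ρ²=31 → inactive
o4: d²=10 ≤ ρ²=31; F_rep = 2·(-3,-1)/10² = (-0.0600,-0.0200)
F = F_att + ΣF_rep = (0.4400,9.4800)
p' = p + 1/8·F = (-6.9450,-6.8150)

Fx=0.4400 Fy=9.4800 x'=-6.9450 y'=-6.8150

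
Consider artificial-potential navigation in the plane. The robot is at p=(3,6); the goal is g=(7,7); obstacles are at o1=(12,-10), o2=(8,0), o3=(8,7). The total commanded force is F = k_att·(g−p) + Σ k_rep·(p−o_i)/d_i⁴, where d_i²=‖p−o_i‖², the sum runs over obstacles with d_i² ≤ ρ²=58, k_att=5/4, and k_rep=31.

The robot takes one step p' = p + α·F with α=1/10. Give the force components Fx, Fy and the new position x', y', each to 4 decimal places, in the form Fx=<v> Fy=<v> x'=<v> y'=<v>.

F_att = 5/4·(g−p) = 5/4·(4,1) = (5.0000,1.2500)
o1: d²=337 > ρ²=58 → inactive
o2: d²=61 > ρ²=58 → inactive
o3: d²=26 ≤ ρ²=58; F_rep = 31·(-5,-1)/26² = (-0.2293,-0.0459)
F = F_att + ΣF_rep = (4.7707,1.2041)
p' = p + 1/10·F = (3.4771,6.1204)

Fx=4.7707 Fy=1.2041 x'=3.4771 y'=6.1204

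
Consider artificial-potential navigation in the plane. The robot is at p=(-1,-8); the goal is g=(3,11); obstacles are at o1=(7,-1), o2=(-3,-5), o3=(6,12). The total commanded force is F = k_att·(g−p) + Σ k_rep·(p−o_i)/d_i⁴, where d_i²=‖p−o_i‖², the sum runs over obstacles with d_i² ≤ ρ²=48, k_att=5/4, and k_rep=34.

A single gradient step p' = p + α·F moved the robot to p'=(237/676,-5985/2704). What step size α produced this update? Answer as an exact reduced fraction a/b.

F_att = 5/4·(g−p) = 5/4·(4,19) = (5.0000,23.7500)
o1: d²=113 > ρ²=48 → inactive
o2: d²=13 ≤ ρ²=48; F_rep = 34·(2,-3)/13² = (0.4024,-0.6036)
o3: d²=449 > ρ²=48 → inactive
F = F_att + ΣF_rep = (5.4024,23.1464)
Δp = p'−p = (1.3506,5.7866); α = Δx/Fx = (913/676) / (913/169) = 1/4
check: Δy/Fy = (15647/2704) / (15647/676) = 1/4 ✓

α = 1/4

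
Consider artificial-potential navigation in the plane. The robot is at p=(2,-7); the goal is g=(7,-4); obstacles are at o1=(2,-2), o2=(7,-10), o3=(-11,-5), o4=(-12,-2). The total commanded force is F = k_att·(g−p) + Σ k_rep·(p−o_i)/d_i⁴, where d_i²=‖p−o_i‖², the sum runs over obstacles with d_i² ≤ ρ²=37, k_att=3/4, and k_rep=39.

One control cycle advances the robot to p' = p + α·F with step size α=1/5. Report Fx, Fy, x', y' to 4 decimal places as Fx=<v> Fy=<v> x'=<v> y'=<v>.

F_att = 3/4·(g−p) = 3/4·(5,3) = (3.7500,2.2500)
o1: d²=25 ≤ ρ²=37; F_rep = 39·(0,-5)/25² = (0.0000,-0.3120)
o2: d²=34 ≤ ρ²=37; F_rep = 39·(-5,3)/34² = (-0.1687,0.1012)
o3: d²=173 > ρ²=37 → inactive
o4: d²=221 > ρ²=37 → inactive
F = F_att + ΣF_rep = (3.5813,2.0392)
p' = p + 1/5·F = (2.7163,-6.5922)

Fx=3.5813 Fy=2.0392 x'=2.7163 y'=-6.5922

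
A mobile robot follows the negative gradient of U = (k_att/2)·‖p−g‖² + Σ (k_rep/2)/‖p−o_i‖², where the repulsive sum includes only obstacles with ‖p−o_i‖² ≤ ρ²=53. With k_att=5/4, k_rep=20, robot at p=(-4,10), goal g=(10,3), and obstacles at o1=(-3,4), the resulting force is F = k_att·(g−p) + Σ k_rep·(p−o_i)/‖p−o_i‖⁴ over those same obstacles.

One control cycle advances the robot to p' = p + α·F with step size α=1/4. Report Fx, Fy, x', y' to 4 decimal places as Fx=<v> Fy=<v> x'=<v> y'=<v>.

Fx=17.4854 Fy=-8.6623 x'=0.3713 y'=7.8344

F_att = 5/4·(g−p) = 5/4·(14,-7) = (17.5000,-8.7500)
o1: d²=37 ≤ ρ²=53; F_rep = 20·(-1,6)/37² = (-0.0146,0.0877)
F = F_att + ΣF_rep = (17.4854,-8.6623)
p' = p + 1/4·F = (0.3713,7.8344)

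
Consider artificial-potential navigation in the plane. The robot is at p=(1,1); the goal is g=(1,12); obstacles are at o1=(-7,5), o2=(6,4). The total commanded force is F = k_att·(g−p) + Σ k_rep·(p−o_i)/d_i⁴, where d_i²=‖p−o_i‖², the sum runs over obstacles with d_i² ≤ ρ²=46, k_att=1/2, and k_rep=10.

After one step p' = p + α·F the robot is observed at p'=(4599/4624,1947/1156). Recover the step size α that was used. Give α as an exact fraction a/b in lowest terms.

F_att = 1/2·(g−p) = 1/2·(0,11) = (0.0000,5.5000)
o1: d²=80 > ρ²=46 → inactive
o2: d²=34 ≤ ρ²=46; F_rep = 10·(-5,-3)/34² = (-0.0433,-0.0260)
F = F_att + ΣF_rep = (-0.0433,5.4740)
Δp = p'−p = (-0.0054,0.6843); α = Δx/Fx = (-25/4624) / (-25/578) = 1/8
check: Δy/Fy = (791/1156) / (1582/289) = 1/8 ✓

α = 1/8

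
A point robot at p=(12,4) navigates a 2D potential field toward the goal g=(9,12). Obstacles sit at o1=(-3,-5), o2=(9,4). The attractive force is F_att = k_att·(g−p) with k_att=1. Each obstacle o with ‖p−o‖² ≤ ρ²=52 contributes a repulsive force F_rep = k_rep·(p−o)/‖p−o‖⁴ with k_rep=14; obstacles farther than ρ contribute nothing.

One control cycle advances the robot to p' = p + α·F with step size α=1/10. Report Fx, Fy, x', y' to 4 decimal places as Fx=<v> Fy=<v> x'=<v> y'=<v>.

Fx=-2.4815 Fy=8.0000 x'=11.7519 y'=4.8000

F_att = 1·(g−p) = 1·(-3,8) = (-3.0000,8.0000)
o1: d²=306 > ρ²=52 → inactive
o2: d²=9 ≤ ρ²=52; F_rep = 14·(3,0)/9² = (0.5185,0.0000)
F = F_att + ΣF_rep = (-2.4815,8.0000)
p' = p + 1/10·F = (11.7519,4.8000)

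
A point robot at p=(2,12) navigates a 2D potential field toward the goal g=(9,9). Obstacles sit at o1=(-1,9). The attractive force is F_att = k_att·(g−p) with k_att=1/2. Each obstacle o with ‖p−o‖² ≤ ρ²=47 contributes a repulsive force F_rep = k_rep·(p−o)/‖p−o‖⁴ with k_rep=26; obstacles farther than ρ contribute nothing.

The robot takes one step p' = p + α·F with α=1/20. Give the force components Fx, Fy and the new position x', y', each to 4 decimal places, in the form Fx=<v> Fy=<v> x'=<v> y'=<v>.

F_att = 1/2·(g−p) = 1/2·(7,-3) = (3.5000,-1.5000)
o1: d²=18 ≤ ρ²=47; F_rep = 26·(3,3)/18² = (0.2407,0.2407)
F = F_att + ΣF_rep = (3.7407,-1.2593)
p' = p + 1/20·F = (2.1870,11.9370)

Fx=3.7407 Fy=-1.2593 x'=2.1870 y'=11.9370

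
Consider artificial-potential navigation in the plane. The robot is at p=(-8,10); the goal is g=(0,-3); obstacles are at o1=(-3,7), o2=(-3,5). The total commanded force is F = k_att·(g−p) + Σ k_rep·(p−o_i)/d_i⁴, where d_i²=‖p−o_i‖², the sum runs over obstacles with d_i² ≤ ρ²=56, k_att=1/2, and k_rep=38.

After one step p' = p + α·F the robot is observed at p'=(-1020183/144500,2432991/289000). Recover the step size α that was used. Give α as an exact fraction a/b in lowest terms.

α = 1/4

F_att = 1/2·(g−p) = 1/2·(8,-13) = (4.0000,-6.5000)
o1: d²=34 ≤ ρ²=56; F_rep = 38·(-5,3)/34² = (-0.1644,0.0986)
o2: d²=50 ≤ ρ²=56; F_rep = 38·(-5,5)/50² = (-0.0760,0.0760)
F = F_att + ΣF_rep = (3.7596,-6.3254)
Δp = p'−p = (0.9399,-1.5813); α = Δx/Fx = (135817/144500) / (135817/36125) = 1/4
check: Δy/Fy = (-457009/289000) / (-457009/72250) = 1/4 ✓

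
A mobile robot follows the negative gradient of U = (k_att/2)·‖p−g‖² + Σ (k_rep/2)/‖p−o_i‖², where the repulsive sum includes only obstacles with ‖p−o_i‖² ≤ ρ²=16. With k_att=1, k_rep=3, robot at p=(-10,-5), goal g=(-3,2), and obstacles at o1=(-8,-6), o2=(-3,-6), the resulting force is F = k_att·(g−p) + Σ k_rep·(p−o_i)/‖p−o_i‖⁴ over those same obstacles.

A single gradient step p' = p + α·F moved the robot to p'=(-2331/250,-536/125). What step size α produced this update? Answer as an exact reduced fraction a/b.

α = 1/10

F_att = 1·(g−p) = 1·(7,7) = (7.0000,7.0000)
o1: d²=5 ≤ ρ²=16; F_rep = 3·(-2,1)/5² = (-0.2400,0.1200)
o2: d²=50 > ρ²=16 → inactive
F = F_att + ΣF_rep = (6.7600,7.1200)
Δp = p'−p = (0.6760,0.7120); α = Δx/Fx = (169/250) / (169/25) = 1/10
check: Δy/Fy = (89/125) / (178/25) = 1/10 ✓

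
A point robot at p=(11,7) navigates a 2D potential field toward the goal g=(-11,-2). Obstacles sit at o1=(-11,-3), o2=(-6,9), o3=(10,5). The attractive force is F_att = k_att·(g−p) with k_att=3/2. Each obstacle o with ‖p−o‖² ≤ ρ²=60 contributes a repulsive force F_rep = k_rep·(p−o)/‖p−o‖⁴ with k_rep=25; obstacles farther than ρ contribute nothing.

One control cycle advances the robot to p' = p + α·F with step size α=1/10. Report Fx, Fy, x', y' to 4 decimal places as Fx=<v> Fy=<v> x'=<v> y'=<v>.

Fx=-32.0000 Fy=-11.5000 x'=7.8000 y'=5.8500

F_att = 3/2·(g−p) = 3/2·(-22,-9) = (-33.0000,-13.5000)
o1: d²=584 > ρ²=60 → inactive
o2: d²=293 > ρ²=60 → inactive
o3: d²=5 ≤ ρ²=60; F_rep = 25·(1,2)/5² = (1.0000,2.0000)
F = F_att + ΣF_rep = (-32.0000,-11.5000)
p' = p + 1/10·F = (7.8000,5.8500)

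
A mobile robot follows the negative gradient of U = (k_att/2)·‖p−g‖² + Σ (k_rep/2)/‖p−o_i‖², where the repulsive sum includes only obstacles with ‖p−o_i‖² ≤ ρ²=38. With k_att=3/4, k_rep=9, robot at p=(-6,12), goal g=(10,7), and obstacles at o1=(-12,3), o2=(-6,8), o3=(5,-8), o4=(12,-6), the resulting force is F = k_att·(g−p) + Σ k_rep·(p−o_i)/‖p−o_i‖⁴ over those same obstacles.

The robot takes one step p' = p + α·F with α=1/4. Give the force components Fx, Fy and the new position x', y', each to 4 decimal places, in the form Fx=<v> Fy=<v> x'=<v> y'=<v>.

F_att = 3/4·(g−p) = 3/4·(16,-5) = (12.0000,-3.7500)
o1: d²=117 > ρ²=38 → inactive
o2: d²=16 ≤ ρ²=38; F_rep = 9·(0,4)/16² = (0.0000,0.1406)
o3: d²=521 > ρ²=38 → inactive
o4: d²=648 > ρ²=38 → inactive
F = F_att + ΣF_rep = (12.0000,-3.6094)
p' = p + 1/4·F = (-3.0000,11.0977)

Fx=12.0000 Fy=-3.6094 x'=-3.0000 y'=11.0977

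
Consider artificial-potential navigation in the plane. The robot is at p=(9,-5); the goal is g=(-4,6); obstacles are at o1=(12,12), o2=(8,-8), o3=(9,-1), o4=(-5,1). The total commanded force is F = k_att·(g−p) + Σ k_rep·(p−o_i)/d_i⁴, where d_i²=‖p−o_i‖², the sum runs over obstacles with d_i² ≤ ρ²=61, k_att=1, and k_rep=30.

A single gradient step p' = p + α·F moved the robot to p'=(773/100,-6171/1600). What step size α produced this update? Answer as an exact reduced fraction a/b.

F_att = 1·(g−p) = 1·(-13,11) = (-13.0000,11.0000)
o1: d²=298 > ρ²=61 → inactive
o2: d²=10 ≤ ρ²=61; F_rep = 30·(1,3)/10² = (0.3000,0.9000)
o3: d²=16 ≤ ρ²=61; F_rep = 30·(0,-4)/16² = (0.0000,-0.4688)
o4: d²=232 > ρ²=61 → inactive
F = F_att + ΣF_rep = (-12.7000,11.4313)
Δp = p'−p = (-1.2700,1.1431); α = Δx/Fx = (-127/100) / (-127/10) = 1/10
check: Δy/Fy = (1829/1600) / (1829/160) = 1/10 ✓

α = 1/10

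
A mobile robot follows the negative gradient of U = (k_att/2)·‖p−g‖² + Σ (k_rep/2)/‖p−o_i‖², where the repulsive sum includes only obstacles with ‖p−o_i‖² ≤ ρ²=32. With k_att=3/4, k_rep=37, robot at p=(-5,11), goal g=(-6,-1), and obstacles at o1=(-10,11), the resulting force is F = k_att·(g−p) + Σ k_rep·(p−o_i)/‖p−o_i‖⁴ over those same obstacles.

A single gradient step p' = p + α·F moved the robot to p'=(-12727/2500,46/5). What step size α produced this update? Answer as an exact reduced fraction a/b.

α = 1/5

F_att = 3/4·(g−p) = 3/4·(-1,-12) = (-0.7500,-9.0000)
o1: d²=25 ≤ ρ²=32; F_rep = 37·(5,0)/25² = (0.2960,0.0000)
F = F_att + ΣF_rep = (-0.4540,-9.0000)
Δp = p'−p = (-0.0908,-1.8000); α = Δx/Fx = (-227/2500) / (-227/500) = 1/5
check: Δy/Fy = (-9/5) / (-9) = 1/5 ✓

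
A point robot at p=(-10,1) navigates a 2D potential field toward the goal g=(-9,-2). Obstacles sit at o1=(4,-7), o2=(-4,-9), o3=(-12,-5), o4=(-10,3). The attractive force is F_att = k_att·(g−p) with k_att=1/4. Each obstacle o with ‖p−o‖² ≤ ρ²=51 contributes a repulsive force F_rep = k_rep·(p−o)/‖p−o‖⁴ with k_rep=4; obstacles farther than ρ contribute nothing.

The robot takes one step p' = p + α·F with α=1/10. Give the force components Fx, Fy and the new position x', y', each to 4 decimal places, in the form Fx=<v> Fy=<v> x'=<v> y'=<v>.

Fx=0.2550 Fy=-1.2350 x'=-9.9745 y'=0.8765

F_att = 1/4·(g−p) = 1/4·(1,-3) = (0.2500,-0.7500)
o1: d²=260 > ρ²=51 → inactive
o2: d²=136 > ρ²=51 → inactive
o3: d²=40 ≤ ρ²=51; F_rep = 4·(2,6)/40² = (0.0050,0.0150)
o4: d²=4 ≤ ρ²=51; F_rep = 4·(0,-2)/4² = (0.0000,-0.5000)
F = F_att + ΣF_rep = (0.2550,-1.2350)
p' = p + 1/10·F = (-9.9745,0.8765)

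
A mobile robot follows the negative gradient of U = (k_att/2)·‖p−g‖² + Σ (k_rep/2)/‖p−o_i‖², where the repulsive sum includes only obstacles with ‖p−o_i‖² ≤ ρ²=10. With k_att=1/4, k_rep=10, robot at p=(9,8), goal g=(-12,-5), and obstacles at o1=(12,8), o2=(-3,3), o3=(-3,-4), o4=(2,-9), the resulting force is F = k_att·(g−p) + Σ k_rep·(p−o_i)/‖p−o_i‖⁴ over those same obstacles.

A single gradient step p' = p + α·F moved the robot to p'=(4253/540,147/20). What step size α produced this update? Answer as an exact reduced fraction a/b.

F_att = 1/4·(g−p) = 1/4·(-21,-13) = (-5.2500,-3.2500)
o1: d²=9 ≤ ρ²=10; F_rep = 10·(-3,0)/9² = (-0.3704,0.0000)
o2: d²=169 > ρ²=10 → inactive
o3: d²=288 > ρ²=10 → inactive
o4: d²=338 > ρ²=10 → inactive
F = F_att + ΣF_rep = (-5.6204,-3.2500)
Δp = p'−p = (-1.1241,-0.6500); α = Δx/Fx = (-607/540) / (-607/108) = 1/5
check: Δy/Fy = (-13/20) / (-13/4) = 1/5 ✓

α = 1/5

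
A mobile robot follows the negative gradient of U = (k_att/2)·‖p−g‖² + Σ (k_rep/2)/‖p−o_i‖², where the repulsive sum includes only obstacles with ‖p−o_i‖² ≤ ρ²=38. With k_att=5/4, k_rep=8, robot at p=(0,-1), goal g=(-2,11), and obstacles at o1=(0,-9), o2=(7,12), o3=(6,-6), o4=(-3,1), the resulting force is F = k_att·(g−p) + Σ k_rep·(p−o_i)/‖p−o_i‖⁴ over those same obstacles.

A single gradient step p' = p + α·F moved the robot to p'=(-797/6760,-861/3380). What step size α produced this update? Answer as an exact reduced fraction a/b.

α = 1/20

F_att = 5/4·(g−p) = 5/4·(-2,12) = (-2.5000,15.0000)
o1: d²=64 > ρ²=38 → inactive
o2: d²=218 > ρ²=38 → inactive
o3: d²=61 > ρ²=38 → inactive
o4: d²=13 ≤ ρ²=38; F_rep = 8·(3,-2)/13² = (0.1420,-0.0947)
F = F_att + ΣF_rep = (-2.3580,14.9053)
Δp = p'−p = (-0.1179,0.7453); α = Δx/Fx = (-797/6760) / (-797/338) = 1/20
check: Δy/Fy = (2519/3380) / (2519/169) = 1/20 ✓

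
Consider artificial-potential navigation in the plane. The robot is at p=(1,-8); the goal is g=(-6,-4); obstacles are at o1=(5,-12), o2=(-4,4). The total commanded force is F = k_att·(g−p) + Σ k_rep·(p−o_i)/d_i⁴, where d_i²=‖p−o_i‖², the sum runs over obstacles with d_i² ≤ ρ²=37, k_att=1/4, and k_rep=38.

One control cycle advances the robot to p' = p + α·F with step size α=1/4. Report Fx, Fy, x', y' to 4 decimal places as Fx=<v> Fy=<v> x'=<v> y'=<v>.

F_att = 1/4·(g−p) = 1/4·(-7,4) = (-1.7500,1.0000)
o1: d²=32 ≤ ρ²=37; F_rep = 38·(-4,4)/32² = (-0.1484,0.1484)
o2: d²=169 > ρ²=37 → inactive
F = F_att + ΣF_rep = (-1.8984,1.1484)
p' = p + 1/4·F = (0.5254,-7.7129)

Fx=-1.8984 Fy=1.1484 x'=0.5254 y'=-7.7129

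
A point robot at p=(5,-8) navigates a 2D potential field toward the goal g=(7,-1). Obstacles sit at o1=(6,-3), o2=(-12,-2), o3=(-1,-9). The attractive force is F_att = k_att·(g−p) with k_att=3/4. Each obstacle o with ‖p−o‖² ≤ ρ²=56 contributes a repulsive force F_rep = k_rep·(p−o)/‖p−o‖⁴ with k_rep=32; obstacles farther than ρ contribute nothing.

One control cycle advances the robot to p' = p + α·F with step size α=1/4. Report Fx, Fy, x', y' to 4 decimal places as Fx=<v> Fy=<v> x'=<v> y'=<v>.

Fx=1.5929 Fy=5.0367 x'=5.3982 y'=-6.7408

F_att = 3/4·(g−p) = 3/4·(2,7) = (1.5000,5.2500)
o1: d²=26 ≤ ρ²=56; F_rep = 32·(-1,-5)/26² = (-0.0473,-0.2367)
o2: d²=325 > ρ²=56 → inactive
o3: d²=37 ≤ ρ²=56; F_rep = 32·(6,1)/37² = (0.1402,0.0234)
F = F_att + ΣF_rep = (1.5929,5.0367)
p' = p + 1/4·F = (5.3982,-6.7408)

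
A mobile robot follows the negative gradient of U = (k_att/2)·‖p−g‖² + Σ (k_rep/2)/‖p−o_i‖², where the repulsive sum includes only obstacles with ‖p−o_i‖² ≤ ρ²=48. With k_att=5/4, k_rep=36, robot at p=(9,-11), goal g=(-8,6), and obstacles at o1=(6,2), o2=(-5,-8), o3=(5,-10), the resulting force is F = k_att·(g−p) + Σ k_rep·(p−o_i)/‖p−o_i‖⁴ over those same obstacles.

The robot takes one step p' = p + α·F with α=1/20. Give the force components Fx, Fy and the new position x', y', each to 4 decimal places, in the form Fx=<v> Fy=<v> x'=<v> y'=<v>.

F_att = 5/4·(g−p) = 5/4·(-17,17) = (-21.2500,21.2500)
o1: d²=178 > ρ²=48 → inactive
o2: d²=205 > ρ²=48 → inactive
o3: d²=17 ≤ ρ²=48; F_rep = 36·(4,-1)/17² = (0.4983,-0.1246)
F = F_att + ΣF_rep = (-20.7517,21.1254)
p' = p + 1/20·F = (7.9624,-9.9437)

Fx=-20.7517 Fy=21.1254 x'=7.9624 y'=-9.9437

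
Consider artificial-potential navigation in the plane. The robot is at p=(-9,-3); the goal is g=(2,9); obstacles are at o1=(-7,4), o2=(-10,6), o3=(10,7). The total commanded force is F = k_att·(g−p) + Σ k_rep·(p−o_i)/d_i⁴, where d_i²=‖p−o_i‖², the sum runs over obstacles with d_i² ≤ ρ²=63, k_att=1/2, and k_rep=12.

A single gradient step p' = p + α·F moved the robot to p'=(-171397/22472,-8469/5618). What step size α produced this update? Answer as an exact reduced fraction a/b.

F_att = 1/2·(g−p) = 1/2·(11,12) = (5.5000,6.0000)
o1: d²=53 ≤ ρ²=63; F_rep = 12·(-2,-7)/53² = (-0.0085,-0.0299)
o2: d²=82 > ρ²=63 → inactive
o3: d²=461 > ρ²=63 → inactive
F = F_att + ΣF_rep = (5.4915,5.9701)
Δp = p'−p = (1.3729,1.4925); α = Δx/Fx = (30851/22472) / (30851/5618) = 1/4
check: Δy/Fy = (8385/5618) / (16770/2809) = 1/4 ✓

α = 1/4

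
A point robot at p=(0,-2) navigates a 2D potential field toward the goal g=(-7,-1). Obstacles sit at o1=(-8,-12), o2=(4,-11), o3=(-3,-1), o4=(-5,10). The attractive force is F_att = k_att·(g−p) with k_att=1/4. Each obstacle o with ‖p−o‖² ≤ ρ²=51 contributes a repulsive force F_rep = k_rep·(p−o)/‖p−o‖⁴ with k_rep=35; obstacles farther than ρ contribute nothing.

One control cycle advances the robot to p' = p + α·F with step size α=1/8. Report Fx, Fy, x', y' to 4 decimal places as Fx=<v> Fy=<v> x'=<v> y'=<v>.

Fx=-0.7000 Fy=-0.1000 x'=-0.0875 y'=-2.0125

F_att = 1/4·(g−p) = 1/4·(-7,1) = (-1.7500,0.2500)
o1: d²=164 > ρ²=51 → inactive
o2: d²=97 > ρ²=51 → inactive
o3: d²=10 ≤ ρ²=51; F_rep = 35·(3,-1)/10² = (1.0500,-0.3500)
o4: d²=169 > ρ²=51 → inactive
F = F_att + ΣF_rep = (-0.7000,-0.1000)
p' = p + 1/8·F = (-0.0875,-2.0125)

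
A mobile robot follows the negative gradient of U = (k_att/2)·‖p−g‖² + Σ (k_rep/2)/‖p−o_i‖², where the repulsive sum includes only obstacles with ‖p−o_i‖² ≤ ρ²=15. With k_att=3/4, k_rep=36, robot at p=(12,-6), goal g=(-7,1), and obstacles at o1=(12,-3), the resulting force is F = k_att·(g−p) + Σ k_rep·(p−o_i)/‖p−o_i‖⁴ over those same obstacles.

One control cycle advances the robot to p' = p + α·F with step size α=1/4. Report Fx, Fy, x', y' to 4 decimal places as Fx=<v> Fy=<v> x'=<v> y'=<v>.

F_att = 3/4·(g−p) = 3/4·(-19,7) = (-14.2500,5.2500)
o1: d²=9 ≤ ρ²=15; F_rep = 36·(0,-3)/9² = (0.0000,-1.3333)
F = F_att + ΣF_rep = (-14.2500,3.9167)
p' = p + 1/4·F = (8.4375,-5.0208)

Fx=-14.2500 Fy=3.9167 x'=8.4375 y'=-5.0208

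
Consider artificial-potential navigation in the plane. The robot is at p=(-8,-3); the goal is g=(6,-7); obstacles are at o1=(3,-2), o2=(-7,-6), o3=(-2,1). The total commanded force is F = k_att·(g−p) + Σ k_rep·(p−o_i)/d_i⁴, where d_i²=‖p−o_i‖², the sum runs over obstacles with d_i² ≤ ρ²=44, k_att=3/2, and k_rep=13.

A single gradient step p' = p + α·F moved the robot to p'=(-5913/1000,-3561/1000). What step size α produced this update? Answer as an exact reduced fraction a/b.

F_att = 3/2·(g−p) = 3/2·(14,-4) = (21.0000,-6.0000)
o1: d²=122 > ρ²=44 → inactive
o2: d²=10 ≤ ρ²=44; F_rep = 13·(-1,3)/10² = (-0.1300,0.3900)
o3: d²=52 > ρ²=44 → inactive
F = F_att + ΣF_rep = (20.8700,-5.6100)
Δp = p'−p = (2.0870,-0.5610); α = Δx/Fx = (2087/1000) / (2087/100) = 1/10
check: Δy/Fy = (-561/1000) / (-561/100) = 1/10 ✓

α = 1/10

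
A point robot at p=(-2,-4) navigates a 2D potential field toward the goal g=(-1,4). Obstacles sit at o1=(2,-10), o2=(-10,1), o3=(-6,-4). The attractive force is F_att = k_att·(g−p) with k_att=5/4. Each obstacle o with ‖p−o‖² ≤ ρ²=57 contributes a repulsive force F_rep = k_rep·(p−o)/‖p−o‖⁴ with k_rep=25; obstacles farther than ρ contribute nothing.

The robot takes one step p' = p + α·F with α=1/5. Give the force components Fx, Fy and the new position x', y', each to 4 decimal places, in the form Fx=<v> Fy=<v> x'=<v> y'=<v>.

Fx=1.6036 Fy=10.0555 x'=-1.6793 y'=-1.9889

F_att = 5/4·(g−p) = 5/4·(1,8) = (1.2500,10.0000)
o1: d²=52 ≤ ρ²=57; F_rep = 25·(-4,6)/52² = (-0.0370,0.0555)
o2: d²=89 > ρ²=57 → inactive
o3: d²=16 ≤ ρ²=57; F_rep = 25·(4,0)/16² = (0.3906,0.0000)
F = F_att + ΣF_rep = (1.6036,10.0555)
p' = p + 1/5·F = (-1.6793,-1.9889)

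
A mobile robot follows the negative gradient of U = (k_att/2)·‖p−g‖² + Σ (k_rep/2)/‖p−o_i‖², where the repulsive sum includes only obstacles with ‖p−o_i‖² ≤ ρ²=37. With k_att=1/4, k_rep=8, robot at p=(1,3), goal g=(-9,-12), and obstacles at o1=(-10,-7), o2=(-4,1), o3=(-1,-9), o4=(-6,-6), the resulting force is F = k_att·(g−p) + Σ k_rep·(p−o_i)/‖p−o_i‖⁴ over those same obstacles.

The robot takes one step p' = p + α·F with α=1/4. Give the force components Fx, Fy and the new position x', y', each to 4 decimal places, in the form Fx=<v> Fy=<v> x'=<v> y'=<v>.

F_att = 1/4·(g−p) = 1/4·(-10,-15) = (-2.5000,-3.7500)
o1: d²=221 > ρ²=37 → inactive
o2: d²=29 ≤ ρ²=37; F_rep = 8·(5,2)/29² = (0.0476,0.0190)
o3: d²=148 > ρ²=37 → inactive
o4: d²=130 > ρ²=37 → inactive
F = F_att + ΣF_rep = (-2.4524,-3.7310)
p' = p + 1/4·F = (0.3869,2.0673)

Fx=-2.4524 Fy=-3.7310 x'=0.3869 y'=2.0673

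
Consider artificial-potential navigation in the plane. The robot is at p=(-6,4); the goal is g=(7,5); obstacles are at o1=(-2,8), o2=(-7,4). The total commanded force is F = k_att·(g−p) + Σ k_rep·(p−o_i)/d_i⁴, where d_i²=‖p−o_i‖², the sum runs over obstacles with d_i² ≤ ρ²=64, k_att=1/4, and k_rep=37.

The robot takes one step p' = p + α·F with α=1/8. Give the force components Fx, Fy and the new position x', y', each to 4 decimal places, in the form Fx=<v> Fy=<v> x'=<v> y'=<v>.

F_att = 1/4·(g−p) = 1/4·(13,1) = (3.2500,0.2500)
o1: d²=32 ≤ ρ²=64; F_rep = 37·(-4,-4)/32² = (-0.1445,-0.1445)
o2: d²=1 ≤ ρ²=64; F_rep = 37·(1,0)/1² = (37.0000,0.0000)
F = F_att + ΣF_rep = (40.1055,0.1055)
p' = p + 1/8·F = (-0.9868,4.0132)

Fx=40.1055 Fy=0.1055 x'=-0.9868 y'=4.0132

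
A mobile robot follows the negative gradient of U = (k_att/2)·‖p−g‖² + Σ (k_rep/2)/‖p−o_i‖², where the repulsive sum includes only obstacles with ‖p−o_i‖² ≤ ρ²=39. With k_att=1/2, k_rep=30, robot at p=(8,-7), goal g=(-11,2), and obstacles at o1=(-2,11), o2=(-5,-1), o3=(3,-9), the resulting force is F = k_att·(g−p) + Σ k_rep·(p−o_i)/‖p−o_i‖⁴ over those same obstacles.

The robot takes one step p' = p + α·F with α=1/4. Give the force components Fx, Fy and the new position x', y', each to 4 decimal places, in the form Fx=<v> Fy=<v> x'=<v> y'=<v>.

Fx=-9.3216 Fy=4.5713 x'=5.6696 y'=-5.8572

F_att = 1/2·(g−p) = 1/2·(-19,9) = (-9.5000,4.5000)
o1: d²=424 > ρ²=39 → inactive
o2: d²=205 > ρ²=39 → inactive
o3: d²=29 ≤ ρ²=39; F_rep = 30·(5,2)/29² = (0.1784,0.0713)
F = F_att + ΣF_rep = (-9.3216,4.5713)
p' = p + 1/4·F = (5.6696,-5.8572)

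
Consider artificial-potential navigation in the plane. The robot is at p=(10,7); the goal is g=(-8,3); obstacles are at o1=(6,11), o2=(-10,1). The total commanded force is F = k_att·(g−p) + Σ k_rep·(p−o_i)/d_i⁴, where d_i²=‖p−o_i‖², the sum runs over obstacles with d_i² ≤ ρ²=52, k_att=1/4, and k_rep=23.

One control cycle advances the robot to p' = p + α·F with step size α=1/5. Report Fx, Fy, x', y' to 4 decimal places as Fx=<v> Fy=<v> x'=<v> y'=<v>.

Fx=-4.4102 Fy=-1.0898 x'=9.1180 y'=6.7820

F_att = 1/4·(g−p) = 1/4·(-18,-4) = (-4.5000,-1.0000)
o1: d²=32 ≤ ρ²=52; F_rep = 23·(4,-4)/32² = (0.0898,-0.0898)
o2: d²=436 > ρ²=52 → inactive
F = F_att + ΣF_rep = (-4.4102,-1.0898)
p' = p + 1/5·F = (9.1180,6.7820)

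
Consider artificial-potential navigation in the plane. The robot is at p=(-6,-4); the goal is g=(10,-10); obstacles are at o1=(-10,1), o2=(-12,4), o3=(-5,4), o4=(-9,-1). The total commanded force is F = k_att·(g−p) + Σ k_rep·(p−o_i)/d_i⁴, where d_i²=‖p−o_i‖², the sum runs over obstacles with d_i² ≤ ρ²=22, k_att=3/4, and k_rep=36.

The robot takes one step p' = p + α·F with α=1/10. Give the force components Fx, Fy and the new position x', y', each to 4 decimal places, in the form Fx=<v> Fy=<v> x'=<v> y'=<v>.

F_att = 3/4·(g−p) = 3/4·(16,-6) = (12.0000,-4.5000)
o1: d²=41 > ρ²=22 → inactive
o2: d²=100 > ρ²=22 → inactive
o3: d²=65 > ρ²=22 → inactive
o4: d²=18 ≤ ρ²=22; F_rep = 36·(3,-3)/18² = (0.3333,-0.3333)
F = F_att + ΣF_rep = (12.3333,-4.8333)
p' = p + 1/10·F = (-4.7667,-4.4833)

Fx=12.3333 Fy=-4.8333 x'=-4.7667 y'=-4.4833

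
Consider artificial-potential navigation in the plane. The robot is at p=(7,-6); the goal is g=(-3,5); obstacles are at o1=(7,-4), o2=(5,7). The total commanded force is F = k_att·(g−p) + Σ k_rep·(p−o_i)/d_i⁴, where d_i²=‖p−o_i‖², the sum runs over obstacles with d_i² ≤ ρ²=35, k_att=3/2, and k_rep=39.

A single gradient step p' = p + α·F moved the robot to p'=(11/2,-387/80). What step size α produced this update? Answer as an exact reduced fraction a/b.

α = 1/10

F_att = 3/2·(g−p) = 3/2·(-10,11) = (-15.0000,16.5000)
o1: d²=4 ≤ ρ²=35; F_rep = 39·(0,-2)/4² = (0.0000,-4.8750)
o2: d²=173 > ρ²=35 → inactive
F = F_att + ΣF_rep = (-15.0000,11.6250)
Δp = p'−p = (-1.5000,1.1625); α = Δx/Fx = (-3/2) / (-15) = 1/10
check: Δy/Fy = (93/80) / (93/8) = 1/10 ✓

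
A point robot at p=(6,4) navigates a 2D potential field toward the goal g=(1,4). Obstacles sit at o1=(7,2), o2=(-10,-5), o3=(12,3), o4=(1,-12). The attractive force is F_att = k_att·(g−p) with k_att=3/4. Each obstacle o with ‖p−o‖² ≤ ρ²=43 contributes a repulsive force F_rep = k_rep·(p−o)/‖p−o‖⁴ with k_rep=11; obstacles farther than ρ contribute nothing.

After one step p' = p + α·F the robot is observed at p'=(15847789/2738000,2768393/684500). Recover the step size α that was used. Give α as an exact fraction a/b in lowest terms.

α = 1/20

F_att = 3/4·(g−p) = 3/4·(-5,0) = (-3.7500,0.0000)
o1: d²=5 ≤ ρ²=43; F_rep = 11·(-1,2)/5² = (-0.4400,0.8800)
o2: d²=337 > ρ²=43 → inactive
o3: d²=37 ≤ ρ²=43; F_rep = 11·(-6,1)/37² = (-0.0482,0.0080)
o4: d²=281 > ρ²=43 → inactive
F = F_att + ΣF_rep = (-4.2382,0.8880)
Δp = p'−p = (-0.2119,0.0444); α = Δx/Fx = (-580211/2738000) / (-580211/136900) = 1/20
check: Δy/Fy = (30393/684500) / (30393/34225) = 1/20 ✓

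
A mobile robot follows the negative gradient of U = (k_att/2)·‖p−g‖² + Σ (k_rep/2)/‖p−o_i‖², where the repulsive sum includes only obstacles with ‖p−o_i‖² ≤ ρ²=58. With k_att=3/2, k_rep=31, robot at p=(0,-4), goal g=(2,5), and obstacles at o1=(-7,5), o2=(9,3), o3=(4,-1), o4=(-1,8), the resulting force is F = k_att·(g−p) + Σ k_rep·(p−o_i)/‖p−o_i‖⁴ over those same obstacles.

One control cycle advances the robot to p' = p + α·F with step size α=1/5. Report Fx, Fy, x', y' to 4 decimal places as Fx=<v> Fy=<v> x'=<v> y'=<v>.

F_att = 3/2·(g−p) = 3/2·(2,9) = (3.0000,13.5000)
o1: d²=130 > ρ²=58 → inactive
o2: d²=130 > ρ²=58 → inactive
o3: d²=25 ≤ ρ²=58; F_rep = 31·(-4,-3)/25² = (-0.1984,-0.1488)
o4: d²=145 > ρ²=58 → inactive
F = F_att + ΣF_rep = (2.8016,13.3512)
p' = p + 1/5·F = (0.5603,-1.3298)

Fx=2.8016 Fy=13.3512 x'=0.5603 y'=-1.3298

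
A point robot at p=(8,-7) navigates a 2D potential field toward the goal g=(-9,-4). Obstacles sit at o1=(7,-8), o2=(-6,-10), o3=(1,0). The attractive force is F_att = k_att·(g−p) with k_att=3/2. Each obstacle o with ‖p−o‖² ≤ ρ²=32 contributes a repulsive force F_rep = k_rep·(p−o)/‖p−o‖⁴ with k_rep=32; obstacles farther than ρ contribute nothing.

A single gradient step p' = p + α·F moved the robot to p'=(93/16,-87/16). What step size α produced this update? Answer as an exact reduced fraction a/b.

F_att = 3/2·(g−p) = 3/2·(-17,3) = (-25.5000,4.5000)
o1: d²=2 ≤ ρ²=32; F_rep = 32·(1,1)/2² = (8.0000,8.0000)
o2: d²=205 > ρ²=32 → inactive
o3: d²=98 > ρ²=32 → inactive
F = F_att + ΣF_rep = (-17.5000,12.5000)
Δp = p'−p = (-2.1875,1.5625); α = Δx/Fx = (-35/16) / (-35/2) = 1/8
check: Δy/Fy = (25/16) / (25/2) = 1/8 ✓

α = 1/8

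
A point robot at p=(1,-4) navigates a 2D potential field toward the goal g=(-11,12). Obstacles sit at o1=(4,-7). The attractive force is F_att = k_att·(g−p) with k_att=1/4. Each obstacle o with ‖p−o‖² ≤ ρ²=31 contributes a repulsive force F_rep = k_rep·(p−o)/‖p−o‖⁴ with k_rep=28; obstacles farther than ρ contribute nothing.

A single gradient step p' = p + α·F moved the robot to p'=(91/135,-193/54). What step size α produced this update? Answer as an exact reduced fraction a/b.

α = 1/10

F_att = 1/4·(g−p) = 1/4·(-12,16) = (-3.0000,4.0000)
o1: d²=18 ≤ ρ²=31; F_rep = 28·(-3,3)/18² = (-0.2593,0.2593)
F = F_att + ΣF_rep = (-3.2593,4.2593)
Δp = p'−p = (-0.3259,0.4259); α = Δx/Fx = (-44/135) / (-88/27) = 1/10
check: Δy/Fy = (23/54) / (115/27) = 1/10 ✓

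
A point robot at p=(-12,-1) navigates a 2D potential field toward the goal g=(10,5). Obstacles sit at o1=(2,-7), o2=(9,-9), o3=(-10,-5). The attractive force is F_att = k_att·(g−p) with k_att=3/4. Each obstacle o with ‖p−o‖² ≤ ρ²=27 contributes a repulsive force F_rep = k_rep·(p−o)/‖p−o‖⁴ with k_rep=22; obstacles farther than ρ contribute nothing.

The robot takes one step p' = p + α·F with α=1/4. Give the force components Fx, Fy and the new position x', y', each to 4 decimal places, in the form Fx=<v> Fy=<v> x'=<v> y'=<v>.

F_att = 3/4·(g−p) = 3/4·(22,6) = (16.5000,4.5000)
o1: d²=232 > ρ²=27 → inactive
o2: d²=505 > ρ²=27 → inactive
o3: d²=20 ≤ ρ²=27; F_rep = 22·(-2,4)/20² = (-0.1100,0.2200)
F = F_att + ΣF_rep = (16.3900,4.7200)
p' = p + 1/4·F = (-7.9025,0.1800)

Fx=16.3900 Fy=4.7200 x'=-7.9025 y'=0.1800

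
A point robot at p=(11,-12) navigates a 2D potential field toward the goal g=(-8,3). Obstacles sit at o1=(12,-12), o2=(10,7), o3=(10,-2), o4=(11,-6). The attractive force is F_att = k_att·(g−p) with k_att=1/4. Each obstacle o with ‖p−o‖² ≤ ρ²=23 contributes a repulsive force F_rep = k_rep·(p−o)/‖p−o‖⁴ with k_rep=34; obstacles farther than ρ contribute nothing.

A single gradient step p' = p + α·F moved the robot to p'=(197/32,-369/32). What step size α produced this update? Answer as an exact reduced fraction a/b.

α = 1/8

F_att = 1/4·(g−p) = 1/4·(-19,15) = (-4.7500,3.7500)
o1: d²=1 ≤ ρ²=23; F_rep = 34·(-1,0)/1² = (-34.0000,0.0000)
o2: d²=362 > ρ²=23 → inactive
o3: d²=101 > ρ²=23 → inactive
o4: d²=36 > ρ²=23 → inactive
F = F_att + ΣF_rep = (-38.7500,3.7500)
Δp = p'−p = (-4.8438,0.4688); α = Δx/Fx = (-155/32) / (-155/4) = 1/8
check: Δy/Fy = (15/32) / (15/4) = 1/8 ✓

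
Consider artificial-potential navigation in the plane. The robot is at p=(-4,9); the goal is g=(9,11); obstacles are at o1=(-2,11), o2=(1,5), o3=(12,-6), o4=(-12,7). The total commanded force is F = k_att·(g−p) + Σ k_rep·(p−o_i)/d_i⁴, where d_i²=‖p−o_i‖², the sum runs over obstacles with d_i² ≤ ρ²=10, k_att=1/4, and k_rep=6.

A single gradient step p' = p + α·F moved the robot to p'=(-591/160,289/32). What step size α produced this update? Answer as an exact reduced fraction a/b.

α = 1/10

F_att = 1/4·(g−p) = 1/4·(13,2) = (3.2500,0.5000)
o1: d²=8 ≤ ρ²=10; F_rep = 6·(-2,-2)/8² = (-0.1875,-0.1875)
o2: d²=41 > ρ²=10 → inactive
o3: d²=481 > ρ²=10 → inactive
o4: d²=68 > ρ²=10 → inactive
F = F_att + ΣF_rep = (3.0625,0.3125)
Δp = p'−p = (0.3063,0.0312); α = Δx/Fx = (49/160) / (49/16) = 1/10
check: Δy/Fy = (1/32) / (5/16) = 1/10 ✓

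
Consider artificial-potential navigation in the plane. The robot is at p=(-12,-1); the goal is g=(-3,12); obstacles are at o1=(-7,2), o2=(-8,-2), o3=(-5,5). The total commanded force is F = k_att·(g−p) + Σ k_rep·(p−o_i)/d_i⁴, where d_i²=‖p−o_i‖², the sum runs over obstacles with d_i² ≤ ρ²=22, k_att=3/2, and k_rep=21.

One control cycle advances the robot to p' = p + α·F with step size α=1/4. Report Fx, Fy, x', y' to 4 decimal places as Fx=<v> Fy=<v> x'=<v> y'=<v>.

F_att = 3/2·(g−p) = 3/2·(9,13) = (13.5000,19.5000)
o1: d²=34 > ρ²=22 → inactive
o2: d²=17 ≤ ρ²=22; F_rep = 21·(-4,1)/17² = (-0.2907,0.0727)
o3: d²=85 > ρ²=22 → inactive
F = F_att + ΣF_rep = (13.2093,19.5727)
p' = p + 1/4·F = (-8.6977,3.8932)

Fx=13.2093 Fy=19.5727 x'=-8.6977 y'=3.8932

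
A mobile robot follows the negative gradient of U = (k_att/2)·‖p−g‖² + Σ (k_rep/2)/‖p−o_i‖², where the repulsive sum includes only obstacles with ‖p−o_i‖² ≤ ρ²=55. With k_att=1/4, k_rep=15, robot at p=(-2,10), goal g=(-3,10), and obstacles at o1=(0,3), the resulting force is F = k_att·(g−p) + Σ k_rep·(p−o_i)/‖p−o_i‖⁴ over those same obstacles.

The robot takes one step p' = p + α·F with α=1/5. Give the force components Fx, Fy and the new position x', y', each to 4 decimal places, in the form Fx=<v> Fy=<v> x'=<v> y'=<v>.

F_att = 1/4·(g−p) = 1/4·(-1,0) = (-0.2500,0.0000)
o1: d²=53 ≤ ρ²=55; F_rep = 15·(-2,7)/53² = (-0.0107,0.0374)
F = F_att + ΣF_rep = (-0.2607,0.0374)
p' = p + 1/5·F = (-2.0521,10.0075)

Fx=-0.2607 Fy=0.0374 x'=-2.0521 y'=10.0075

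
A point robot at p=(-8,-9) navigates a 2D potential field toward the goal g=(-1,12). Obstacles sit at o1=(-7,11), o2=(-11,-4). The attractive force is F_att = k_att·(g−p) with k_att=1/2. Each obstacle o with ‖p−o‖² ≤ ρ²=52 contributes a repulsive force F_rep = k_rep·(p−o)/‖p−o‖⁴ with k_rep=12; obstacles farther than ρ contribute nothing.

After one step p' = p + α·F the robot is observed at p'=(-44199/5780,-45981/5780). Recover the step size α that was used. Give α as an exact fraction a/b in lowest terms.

α = 1/10

F_att = 1/2·(g−p) = 1/2·(7,21) = (3.5000,10.5000)
o1: d²=401 > ρ²=52 → inactive
o2: d²=34 ≤ ρ²=52; F_rep = 12·(3,-5)/34² = (0.0311,-0.0519)
F = F_att + ΣF_rep = (3.5311,10.4481)
Δp = p'−p = (0.3531,1.0448); α = Δx/Fx = (2041/5780) / (2041/578) = 1/10
check: Δy/Fy = (6039/5780) / (6039/578) = 1/10 ✓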